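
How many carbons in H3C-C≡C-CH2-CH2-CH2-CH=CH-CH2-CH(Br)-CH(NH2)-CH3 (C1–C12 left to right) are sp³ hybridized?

C1: sp3 ✓
C2: sp
C3: sp
C4: sp3 ✓
C5: sp3 ✓
C6: sp3 ✓
C7: sp2
C8: sp2
C9: sp3 ✓
C10: sp3 ✓
C11: sp3 ✓
C12: sp3 ✓
C1, C4, C5, C6, C9, C10, C11, C12 → 8 sp3 carbons.

8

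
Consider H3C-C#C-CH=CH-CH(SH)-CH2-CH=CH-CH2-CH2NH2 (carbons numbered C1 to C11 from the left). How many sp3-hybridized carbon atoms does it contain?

5

C1: sp3 ✓
C2: sp
C3: sp
C4: sp2
C5: sp2
C6: sp3 ✓
C7: sp3 ✓
C8: sp2
C9: sp2
C10: sp3 ✓
C11: sp3 ✓
C1, C6, C7, C10, C11 → 5 sp3 carbons.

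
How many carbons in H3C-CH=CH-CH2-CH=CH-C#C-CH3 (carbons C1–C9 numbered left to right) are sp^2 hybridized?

C1: sp3
C2: sp2 ✓
C3: sp2 ✓
C4: sp3
C5: sp2 ✓
C6: sp2 ✓
C7: sp
C8: sp
C9: sp3
C2, C3, C5, C6 → 4 sp2 carbons.

4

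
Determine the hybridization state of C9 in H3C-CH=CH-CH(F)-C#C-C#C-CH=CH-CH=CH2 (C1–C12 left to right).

C9 has 3 σ bonds, plus one π bond: steric number 3 → sp2.

sp²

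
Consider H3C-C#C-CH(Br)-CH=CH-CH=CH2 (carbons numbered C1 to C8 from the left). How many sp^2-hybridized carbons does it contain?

4

C1: sp3
C2: sp
C3: sp
C4: sp3
C5: sp2 ✓
C6: sp2 ✓
C7: sp2 ✓
C8: sp2 ✓
C5, C6, C7, C8 → 4 sp2 carbons.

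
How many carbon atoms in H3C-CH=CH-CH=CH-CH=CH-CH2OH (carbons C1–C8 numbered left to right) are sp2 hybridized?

6

C1: sp3
C2: sp2 ✓
C3: sp2 ✓
C4: sp2 ✓
C5: sp2 ✓
C6: sp2 ✓
C7: sp2 ✓
C8: sp3
C2, C3, C4, C5, C6, C7 → 6 sp2 carbons.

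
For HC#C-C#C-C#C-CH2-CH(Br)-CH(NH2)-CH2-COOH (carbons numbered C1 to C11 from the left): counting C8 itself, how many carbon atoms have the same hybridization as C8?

4

C8 is sp3 (only σ bonds).
C1: sp
C2: sp
C3: sp
C4: sp
C5: sp
C6: sp
C7: sp3 ✓
C8: sp3 ✓
C9: sp3 ✓
C10: sp3 ✓
C11: sp2
4 carbons are sp3.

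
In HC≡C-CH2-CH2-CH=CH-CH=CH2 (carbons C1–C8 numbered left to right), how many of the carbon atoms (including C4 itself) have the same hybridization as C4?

2

C4 is sp3 (only σ bonds).
C1: sp
C2: sp
C3: sp3 ✓
C4: sp3 ✓
C5: sp2
C6: sp2
C7: sp2
C8: sp2
2 carbons are sp3.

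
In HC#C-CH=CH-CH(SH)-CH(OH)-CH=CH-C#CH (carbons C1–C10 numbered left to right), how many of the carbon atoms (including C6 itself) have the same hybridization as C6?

2

C6 is sp3 (only σ bonds).
C1: sp
C2: sp
C3: sp2
C4: sp2
C5: sp3 ✓
C6: sp3 ✓
C7: sp2
C8: sp2
C9: sp
C10: sp
2 carbons are sp3.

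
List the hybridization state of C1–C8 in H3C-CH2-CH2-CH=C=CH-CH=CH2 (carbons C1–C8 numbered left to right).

C1 sp3, C2 sp3, C3 sp3, C4 sp2, C5 sp, C6 sp2, C7 sp2, C8 sp2

C1 (4 σ bonds) has steric number 4: sp3.
C2: 4 σ bonds — 4 electron domains, sp3.
C3: 4 σ bonds — 4 electron domains, sp3.
C4: 3 σ bonds, plus one π bond; 3 regions of electron density → sp2.
C5 — 2 σ bonds, plus two π bonds. Steric number 2, so sp.
C6 (3 σ bonds, plus one π bond) has steric number 3: sp2.
C7 carries 3 σ bonds, plus one π bond, giving a steric number of 3, so it is sp2.
C8 is sp2: 3 σ bonds, plus one π bond, 3 electron-density regions.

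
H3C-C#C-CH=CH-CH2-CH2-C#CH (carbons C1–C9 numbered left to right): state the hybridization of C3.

C3 (2 σ bonds, plus two π bonds) has steric number 2: sp.

sp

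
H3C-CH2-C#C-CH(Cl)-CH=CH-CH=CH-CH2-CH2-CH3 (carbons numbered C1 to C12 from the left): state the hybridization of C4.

C4: 2 σ bonds, plus two π bonds; 2 regions of electron density → sp.

sp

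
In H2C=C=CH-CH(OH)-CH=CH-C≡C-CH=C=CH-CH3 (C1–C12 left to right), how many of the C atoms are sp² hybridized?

C1: sp2 ✓
C2: sp
C3: sp2 ✓
C4: sp3
C5: sp2 ✓
C6: sp2 ✓
C7: sp
C8: sp
C9: sp2 ✓
C10: sp
C11: sp2 ✓
C12: sp3
C1, C3, C5, C6, C9, C11 → 6 sp2 carbons.

6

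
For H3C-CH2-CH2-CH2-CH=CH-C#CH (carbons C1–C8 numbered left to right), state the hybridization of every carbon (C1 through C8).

C1 sp3, C2 sp3, C3 sp3, C4 sp3, C5 sp2, C6 sp2, C7 sp, C8 sp

C1 — 4 σ bonds. Steric number 4, so sp3.
C2 (4 σ bonds) has steric number 4: sp3.
C3 — 4 σ bonds. Steric number 4, so sp3.
C4 carries 4 σ bonds, giving a steric number of 4, so it is sp3.
C5 is sp2: 3 σ bonds, plus one π bond, 3 electron-density regions.
C6 (3 σ bonds, plus one π bond) has steric number 3: sp2.
C7 carries 2 σ bonds, plus two π bonds, giving a steric number of 2, so it is sp.
C8: 2 σ bonds, plus two π bonds — 2 electron domains, sp.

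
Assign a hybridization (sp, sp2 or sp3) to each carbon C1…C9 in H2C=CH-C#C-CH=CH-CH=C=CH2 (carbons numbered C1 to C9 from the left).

C1: 3 σ bonds, plus one π bond; 3 regions of electron density → sp2.
C2: 3 σ bonds, plus one π bond; 3 regions of electron density → sp2.
C3 is sp: 2 σ bonds, plus two π bonds, 2 electron-density regions.
C4 is sp: 2 σ bonds, plus two π bonds, 2 electron-density regions.
C5 (3 σ bonds, plus one π bond) has steric number 3: sp2.
C6 carries 3 σ bonds, plus one π bond, giving a steric number of 3, so it is sp2.
C7 carries 3 σ bonds, plus one π bond, giving a steric number of 3, so it is sp2.
C8: 2 σ bonds, plus two π bonds — 2 electron domains, sp.
C9: 3 σ bonds, plus one π bond; 3 regions of electron density → sp2.

C1 sp2, C2 sp2, C3 sp, C4 sp, C5 sp2, C6 sp2, C7 sp2, C8 sp, C9 sp2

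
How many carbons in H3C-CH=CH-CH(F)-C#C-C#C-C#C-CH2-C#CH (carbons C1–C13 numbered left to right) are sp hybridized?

8

C1: sp3
C2: sp2
C3: sp2
C4: sp3
C5: sp ✓
C6: sp ✓
C7: sp ✓
C8: sp ✓
C9: sp ✓
C10: sp ✓
C11: sp3
C12: sp ✓
C13: sp ✓
C5, C6, C7, C8, C9, C10, C12, C13 → 8 sp carbons.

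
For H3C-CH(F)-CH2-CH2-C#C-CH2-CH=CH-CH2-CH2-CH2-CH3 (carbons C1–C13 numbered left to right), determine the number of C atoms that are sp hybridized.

C1: sp3
C2: sp3
C3: sp3
C4: sp3
C5: sp ✓
C6: sp ✓
C7: sp3
C8: sp2
C9: sp2
C10: sp3
C11: sp3
C12: sp3
C13: sp3
C5, C6 → 2 sp carbons.

2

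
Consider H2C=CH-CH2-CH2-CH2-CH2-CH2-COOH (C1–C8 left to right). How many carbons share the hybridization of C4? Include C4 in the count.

C4 is sp3 (only σ bonds).
C1: sp2
C2: sp2
C3: sp3 ✓
C4: sp3 ✓
C5: sp3 ✓
C6: sp3 ✓
C7: sp3 ✓
C8: sp2
5 carbons are sp3.

5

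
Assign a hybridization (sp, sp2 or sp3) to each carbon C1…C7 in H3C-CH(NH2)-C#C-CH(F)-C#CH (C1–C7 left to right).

C1 is sp3: 4 σ bonds, 4 electron-density regions.
C2 is sp3: 4 σ bonds, 4 electron-density regions.
C3: 2 σ bonds, plus two π bonds; 2 regions of electron density → sp.
C4: 2 σ bonds, plus two π bonds; 2 regions of electron density → sp.
C5 — 4 σ bonds. Steric number 4, so sp3.
C6 (2 σ bonds, plus two π bonds) has steric number 2: sp.
C7 is sp: 2 σ bonds, plus two π bonds, 2 electron-density regions.

C1 sp3, C2 sp3, C3 sp, C4 sp, C5 sp3, C6 sp, C7 sp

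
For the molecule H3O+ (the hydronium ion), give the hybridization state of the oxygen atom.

Three σ bonds + one lone pair = steric number 4 → sp3.

sp³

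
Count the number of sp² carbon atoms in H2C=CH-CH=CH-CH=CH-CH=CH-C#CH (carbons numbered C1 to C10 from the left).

C1: sp2 ✓
C2: sp2 ✓
C3: sp2 ✓
C4: sp2 ✓
C5: sp2 ✓
C6: sp2 ✓
C7: sp2 ✓
C8: sp2 ✓
C9: sp
C10: sp
C1, C2, C3, C4, C5, C6, C7, C8 → 8 sp2 carbons.

8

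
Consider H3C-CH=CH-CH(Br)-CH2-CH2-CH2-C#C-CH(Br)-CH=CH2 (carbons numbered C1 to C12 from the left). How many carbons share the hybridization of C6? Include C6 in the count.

6

C6 is sp3 (only σ bonds).
C1: sp3 ✓
C2: sp2
C3: sp2
C4: sp3 ✓
C5: sp3 ✓
C6: sp3 ✓
C7: sp3 ✓
C8: sp
C9: sp
C10: sp3 ✓
C11: sp2
C12: sp2
6 carbons are sp3.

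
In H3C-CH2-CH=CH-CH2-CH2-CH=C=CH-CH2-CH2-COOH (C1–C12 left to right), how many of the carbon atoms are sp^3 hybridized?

C1: sp3 ✓
C2: sp3 ✓
C3: sp2
C4: sp2
C5: sp3 ✓
C6: sp3 ✓
C7: sp2
C8: sp
C9: sp2
C10: sp3 ✓
C11: sp3 ✓
C12: sp2
C1, C2, C5, C6, C10, C11 → 6 sp3 carbons.

6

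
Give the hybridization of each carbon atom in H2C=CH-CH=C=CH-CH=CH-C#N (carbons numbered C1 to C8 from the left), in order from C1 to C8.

C1 has 3 σ bonds, plus one π bond: steric number 3 → sp2.
C2 has 3 σ bonds, plus one π bond: steric number 3 → sp2.
C3 has 3 σ bonds, plus one π bond: steric number 3 → sp2.
C4 is sp: 2 σ bonds, plus two π bonds, 2 electron-density regions.
C5 — 3 σ bonds, plus one π bond. Steric number 3, so sp2.
C6: 3 σ bonds, plus one π bond; 3 regions of electron density → sp2.
C7: 3 σ bonds, plus one π bond — 3 electron domains, sp2.
C8 carries 2 σ bonds, plus two π bonds, giving a steric number of 2, so it is sp.

C1 sp2, C2 sp2, C3 sp2, C4 sp, C5 sp2, C6 sp2, C7 sp2, C8 sp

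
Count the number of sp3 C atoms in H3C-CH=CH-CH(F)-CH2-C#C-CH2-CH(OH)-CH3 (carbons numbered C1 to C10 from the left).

C1: sp3 ✓
C2: sp2
C3: sp2
C4: sp3 ✓
C5: sp3 ✓
C6: sp
C7: sp
C8: sp3 ✓
C9: sp3 ✓
C10: sp3 ✓
C1, C4, C5, C8, C9, C10 → 6 sp3 carbons.

6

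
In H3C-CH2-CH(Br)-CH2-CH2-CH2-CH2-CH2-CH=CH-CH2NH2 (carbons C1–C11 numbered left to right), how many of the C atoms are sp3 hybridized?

C1: sp3 ✓
C2: sp3 ✓
C3: sp3 ✓
C4: sp3 ✓
C5: sp3 ✓
C6: sp3 ✓
C7: sp3 ✓
C8: sp3 ✓
C9: sp2
C10: sp2
C11: sp3 ✓
C1, C2, C3, C4, C5, C6, C7, C8, C11 → 9 sp3 carbons.

9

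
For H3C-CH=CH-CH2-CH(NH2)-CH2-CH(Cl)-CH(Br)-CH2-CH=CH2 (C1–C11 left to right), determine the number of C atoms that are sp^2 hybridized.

4

C1: sp3
C2: sp2 ✓
C3: sp2 ✓
C4: sp3
C5: sp3
C6: sp3
C7: sp3
C8: sp3
C9: sp3
C10: sp2 ✓
C11: sp2 ✓
C2, C3, C10, C11 → 4 sp2 carbons.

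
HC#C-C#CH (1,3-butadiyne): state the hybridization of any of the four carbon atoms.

Every carbon is part of a C≡C triple bond: two σ regions → sp.

sp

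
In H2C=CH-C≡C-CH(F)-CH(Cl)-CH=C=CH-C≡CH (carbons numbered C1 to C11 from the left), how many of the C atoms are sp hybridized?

5

C1: sp2
C2: sp2
C3: sp ✓
C4: sp ✓
C5: sp3
C6: sp3
C7: sp2
C8: sp ✓
C9: sp2
C10: sp ✓
C11: sp ✓
C3, C4, C8, C10, C11 → 5 sp carbons.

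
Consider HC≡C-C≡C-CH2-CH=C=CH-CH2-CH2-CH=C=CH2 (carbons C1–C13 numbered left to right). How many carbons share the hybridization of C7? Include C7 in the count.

C7 is sp (two π bonds).
C1: sp ✓
C2: sp ✓
C3: sp ✓
C4: sp ✓
C5: sp3
C6: sp2
C7: sp ✓
C8: sp2
C9: sp3
C10: sp3
C11: sp2
C12: sp ✓
C13: sp2
6 carbons are sp.

6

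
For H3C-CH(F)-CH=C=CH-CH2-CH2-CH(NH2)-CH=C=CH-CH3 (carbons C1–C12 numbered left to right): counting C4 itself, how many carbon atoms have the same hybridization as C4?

2

C4 is sp (two π bonds).
C1: sp3
C2: sp3
C3: sp2
C4: sp ✓
C5: sp2
C6: sp3
C7: sp3
C8: sp3
C9: sp2
C10: sp ✓
C11: sp2
C12: sp3
2 carbons are sp.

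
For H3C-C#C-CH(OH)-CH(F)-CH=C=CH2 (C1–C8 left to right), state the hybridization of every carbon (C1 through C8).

C1 (4 σ bonds) has steric number 4: sp3.
C2: 2 σ bonds, plus two π bonds; 2 regions of electron density → sp.
C3 carries 2 σ bonds, plus two π bonds, giving a steric number of 2, so it is sp.
C4 is sp3: 4 σ bonds, 4 electron-density regions.
C5 carries 4 σ bonds, giving a steric number of 4, so it is sp3.
C6 — 3 σ bonds, plus one π bond. Steric number 3, so sp2.
C7: 2 σ bonds, plus two π bonds; 2 regions of electron density → sp.
C8: 3 σ bonds, plus one π bond; 3 regions of electron density → sp2.

C1 sp3, C2 sp, C3 sp, C4 sp3, C5 sp3, C6 sp2, C7 sp, C8 sp2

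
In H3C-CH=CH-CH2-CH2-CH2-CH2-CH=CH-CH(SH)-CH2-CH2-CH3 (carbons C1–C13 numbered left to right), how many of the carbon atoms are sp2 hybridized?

C1: sp3
C2: sp2 ✓
C3: sp2 ✓
C4: sp3
C5: sp3
C6: sp3
C7: sp3
C8: sp2 ✓
C9: sp2 ✓
C10: sp3
C11: sp3
C12: sp3
C13: sp3
C2, C3, C8, C9 → 4 sp2 carbons.

4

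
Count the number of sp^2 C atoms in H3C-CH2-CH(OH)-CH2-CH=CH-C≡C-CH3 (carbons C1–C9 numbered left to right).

2

C1: sp3
C2: sp3
C3: sp3
C4: sp3
C5: sp2 ✓
C6: sp2 ✓
C7: sp
C8: sp
C9: sp3
C5, C6 → 2 sp2 carbons.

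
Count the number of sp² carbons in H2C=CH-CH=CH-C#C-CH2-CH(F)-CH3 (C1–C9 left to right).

4

C1: sp2 ✓
C2: sp2 ✓
C3: sp2 ✓
C4: sp2 ✓
C5: sp
C6: sp
C7: sp3
C8: sp3
C9: sp3
C1, C2, C3, C4 → 4 sp2 carbons.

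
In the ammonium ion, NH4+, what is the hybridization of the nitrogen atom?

Four σ bonds, no lone pair → sp3, tetrahedral.

sp3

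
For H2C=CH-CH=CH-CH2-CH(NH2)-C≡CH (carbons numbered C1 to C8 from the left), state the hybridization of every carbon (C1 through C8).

C1 (3 σ bonds, plus one π bond) has steric number 3: sp2.
C2: 3 σ bonds, plus one π bond; 3 regions of electron density → sp2.
C3 is sp2: 3 σ bonds, plus one π bond, 3 electron-density regions.
C4 — 3 σ bonds, plus one π bond. Steric number 3, so sp2.
C5 (4 σ bonds) has steric number 4: sp3.
C6 is sp3: 4 σ bonds, 4 electron-density regions.
C7 carries 2 σ bonds, plus two π bonds, giving a steric number of 2, so it is sp.
C8: 2 σ bonds, plus two π bonds; 2 regions of electron density → sp.

C1 sp2, C2 sp2, C3 sp2, C4 sp2, C5 sp3, C6 sp3, C7 sp, C8 sp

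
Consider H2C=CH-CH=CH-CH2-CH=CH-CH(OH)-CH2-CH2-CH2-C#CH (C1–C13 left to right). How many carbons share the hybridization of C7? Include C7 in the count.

6

C7 is sp2 (one π bond).
C1: sp2 ✓
C2: sp2 ✓
C3: sp2 ✓
C4: sp2 ✓
C5: sp3
C6: sp2 ✓
C7: sp2 ✓
C8: sp3
C9: sp3
C10: sp3
C11: sp3
C12: sp
C13: sp
6 carbons are sp2.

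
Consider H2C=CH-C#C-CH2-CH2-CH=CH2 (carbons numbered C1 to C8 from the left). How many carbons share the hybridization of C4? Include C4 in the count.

2

C4 is sp (two π bonds).
C1: sp2
C2: sp2
C3: sp ✓
C4: sp ✓
C5: sp3
C6: sp3
C7: sp2
C8: sp2
2 carbons are sp.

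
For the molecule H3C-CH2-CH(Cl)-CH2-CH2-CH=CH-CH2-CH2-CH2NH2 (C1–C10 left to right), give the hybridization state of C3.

C3: 4 σ bonds; 4 regions of electron density → sp3.

sp³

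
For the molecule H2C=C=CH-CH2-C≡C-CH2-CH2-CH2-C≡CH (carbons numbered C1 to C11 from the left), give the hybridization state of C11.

sp

C11: 2 σ bonds, plus two π bonds; 2 regions of electron density → sp.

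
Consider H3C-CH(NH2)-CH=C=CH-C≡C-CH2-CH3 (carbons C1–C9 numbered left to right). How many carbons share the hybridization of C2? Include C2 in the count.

4

C2 is sp3 (only σ bonds).
C1: sp3 ✓
C2: sp3 ✓
C3: sp2
C4: sp
C5: sp2
C6: sp
C7: sp
C8: sp3 ✓
C9: sp3 ✓
4 carbons are sp3.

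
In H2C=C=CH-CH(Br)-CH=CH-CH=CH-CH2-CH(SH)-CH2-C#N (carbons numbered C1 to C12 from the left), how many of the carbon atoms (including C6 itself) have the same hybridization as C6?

6

C6 is sp2 (one π bond).
C1: sp2 ✓
C2: sp
C3: sp2 ✓
C4: sp3
C5: sp2 ✓
C6: sp2 ✓
C7: sp2 ✓
C8: sp2 ✓
C9: sp3
C10: sp3
C11: sp3
C12: sp
6 carbons are sp2.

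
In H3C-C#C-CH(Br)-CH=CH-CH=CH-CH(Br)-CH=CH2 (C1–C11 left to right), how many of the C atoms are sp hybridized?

2

C1: sp3
C2: sp ✓
C3: sp ✓
C4: sp3
C5: sp2
C6: sp2
C7: sp2
C8: sp2
C9: sp3
C10: sp2
C11: sp2
C2, C3 → 2 sp carbons.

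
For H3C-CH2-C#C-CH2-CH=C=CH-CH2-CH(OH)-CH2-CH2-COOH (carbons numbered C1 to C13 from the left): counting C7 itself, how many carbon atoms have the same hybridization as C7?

3

C7 is sp (two π bonds).
C1: sp3
C2: sp3
C3: sp ✓
C4: sp ✓
C5: sp3
C6: sp2
C7: sp ✓
C8: sp2
C9: sp3
C10: sp3
C11: sp3
C12: sp3
C13: sp2
3 carbons are sp.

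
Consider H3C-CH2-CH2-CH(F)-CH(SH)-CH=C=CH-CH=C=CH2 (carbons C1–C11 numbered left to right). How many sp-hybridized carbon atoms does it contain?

2

C1: sp3
C2: sp3
C3: sp3
C4: sp3
C5: sp3
C6: sp2
C7: sp ✓
C8: sp2
C9: sp2
C10: sp ✓
C11: sp2
C7, C10 → 2 sp carbons.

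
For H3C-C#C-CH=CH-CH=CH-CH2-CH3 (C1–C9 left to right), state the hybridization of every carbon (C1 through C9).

C1 (4 σ bonds) has steric number 4: sp3.
C2: 2 σ bonds, plus two π bonds — 2 electron domains, sp.
C3 carries 2 σ bonds, plus two π bonds, giving a steric number of 2, so it is sp.
C4: 3 σ bonds, plus one π bond — 3 electron domains, sp2.
C5 is sp2: 3 σ bonds, plus one π bond, 3 electron-density regions.
C6: 3 σ bonds, plus one π bond — 3 electron domains, sp2.
C7 has 3 σ bonds, plus one π bond: steric number 3 → sp2.
C8 (4 σ bonds) has steric number 4: sp3.
C9 (4 σ bonds) has steric number 4: sp3.

C1 sp3, C2 sp, C3 sp, C4 sp2, C5 sp2, C6 sp2, C7 sp2, C8 sp3, C9 sp3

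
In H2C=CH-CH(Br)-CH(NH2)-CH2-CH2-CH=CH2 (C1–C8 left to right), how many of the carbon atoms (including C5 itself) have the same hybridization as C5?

4

C5 is sp3 (only σ bonds).
C1: sp2
C2: sp2
C3: sp3 ✓
C4: sp3 ✓
C5: sp3 ✓
C6: sp3 ✓
C7: sp2
C8: sp2
4 carbons are sp3.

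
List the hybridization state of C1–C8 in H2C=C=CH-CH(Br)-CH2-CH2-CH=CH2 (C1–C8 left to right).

C1 sp2, C2 sp, C3 sp2, C4 sp3, C5 sp3, C6 sp3, C7 sp2, C8 sp2

C1 is sp2: 3 σ bonds, plus one π bond, 3 electron-density regions.
C2: 2 σ bonds, plus two π bonds — 2 electron domains, sp.
C3: 3 σ bonds, plus one π bond — 3 electron domains, sp2.
C4: 4 σ bonds — 4 electron domains, sp3.
C5 — 4 σ bonds. Steric number 4, so sp3.
C6 — 4 σ bonds. Steric number 4, so sp3.
C7: 3 σ bonds, plus one π bond — 3 electron domains, sp2.
C8 has 3 σ bonds, plus one π bond: steric number 3 → sp2.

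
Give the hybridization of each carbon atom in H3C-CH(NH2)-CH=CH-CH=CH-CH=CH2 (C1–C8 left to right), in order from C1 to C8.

C1 (4 σ bonds) has steric number 4: sp3.
C2 carries 4 σ bonds, giving a steric number of 4, so it is sp3.
C3 (3 σ bonds, plus one π bond) has steric number 3: sp2.
C4 has 3 σ bonds, plus one π bond: steric number 3 → sp2.
C5 carries 3 σ bonds, plus one π bond, giving a steric number of 3, so it is sp2.
C6: 3 σ bonds, plus one π bond — 3 electron domains, sp2.
C7 is sp2: 3 σ bonds, plus one π bond, 3 electron-density regions.
C8 — 3 σ bonds, plus one π bond. Steric number 3, so sp2.

C1 sp3, C2 sp3, C3 sp2, C4 sp2, C5 sp2, C6 sp2, C7 sp2, C8 sp2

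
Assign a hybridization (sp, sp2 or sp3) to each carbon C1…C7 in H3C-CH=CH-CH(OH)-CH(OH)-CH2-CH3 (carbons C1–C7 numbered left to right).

C1 has 4 σ bonds: steric number 4 → sp3.
C2 is sp2: 3 σ bonds, plus one π bond, 3 electron-density regions.
C3 carries 3 σ bonds, plus one π bond, giving a steric number of 3, so it is sp2.
C4 (4 σ bonds) has steric number 4: sp3.
C5 carries 4 σ bonds, giving a steric number of 4, so it is sp3.
C6 carries 4 σ bonds, giving a steric number of 4, so it is sp3.
C7: 4 σ bonds — 4 electron domains, sp3.

C1 sp3, C2 sp2, C3 sp2, C4 sp3, C5 sp3, C6 sp3, C7 sp3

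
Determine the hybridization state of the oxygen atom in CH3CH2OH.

The oxygen atom: 2 σ bonds and 2 lone pairs — 4 electron domains, sp3.

sp³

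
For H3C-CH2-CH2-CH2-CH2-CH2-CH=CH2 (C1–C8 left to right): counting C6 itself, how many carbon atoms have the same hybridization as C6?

6

C6 is sp3 (only σ bonds).
C1: sp3 ✓
C2: sp3 ✓
C3: sp3 ✓
C4: sp3 ✓
C5: sp3 ✓
C6: sp3 ✓
C7: sp2
C8: sp2
6 carbons are sp3.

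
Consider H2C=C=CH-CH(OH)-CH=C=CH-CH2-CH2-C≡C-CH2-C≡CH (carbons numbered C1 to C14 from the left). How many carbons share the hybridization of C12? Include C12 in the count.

4

C12 is sp3 (only σ bonds).
C1: sp2
C2: sp
C3: sp2
C4: sp3 ✓
C5: sp2
C6: sp
C7: sp2
C8: sp3 ✓
C9: sp3 ✓
C10: sp
C11: sp
C12: sp3 ✓
C13: sp
C14: sp
4 carbons are sp3.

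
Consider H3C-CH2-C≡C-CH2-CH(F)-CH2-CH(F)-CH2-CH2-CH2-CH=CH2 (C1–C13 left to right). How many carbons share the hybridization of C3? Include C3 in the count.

C3 is sp (two π bonds).
C1: sp3
C2: sp3
C3: sp ✓
C4: sp ✓
C5: sp3
C6: sp3
C7: sp3
C8: sp3
C9: sp3
C10: sp3
C11: sp3
C12: sp2
C13: sp2
2 carbons are sp.

2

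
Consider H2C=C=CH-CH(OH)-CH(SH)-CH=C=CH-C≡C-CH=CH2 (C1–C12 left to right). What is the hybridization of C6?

C6: 3 σ bonds, plus one π bond — 3 electron domains, sp2.

sp^2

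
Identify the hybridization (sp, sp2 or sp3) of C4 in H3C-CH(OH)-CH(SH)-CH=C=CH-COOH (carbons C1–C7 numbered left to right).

sp2

C4: 3 σ bonds, plus one π bond — 3 electron domains, sp2.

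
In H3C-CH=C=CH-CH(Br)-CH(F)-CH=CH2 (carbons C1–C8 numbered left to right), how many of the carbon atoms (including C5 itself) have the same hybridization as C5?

C5 is sp3 (only σ bonds).
C1: sp3 ✓
C2: sp2
C3: sp
C4: sp2
C5: sp3 ✓
C6: sp3 ✓
C7: sp2
C8: sp2
3 carbons are sp3.

3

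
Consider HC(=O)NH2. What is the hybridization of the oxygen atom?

The oxygen atom: 1 σ bond and 2 lone pairs, plus one π bond; 3 regions of electron density → sp2.

sp2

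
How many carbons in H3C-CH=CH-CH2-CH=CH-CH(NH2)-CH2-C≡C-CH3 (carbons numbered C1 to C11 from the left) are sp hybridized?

2

C1: sp3
C2: sp2
C3: sp2
C4: sp3
C5: sp2
C6: sp2
C7: sp3
C8: sp3
C9: sp ✓
C10: sp ✓
C11: sp3
C9, C10 → 2 sp carbons.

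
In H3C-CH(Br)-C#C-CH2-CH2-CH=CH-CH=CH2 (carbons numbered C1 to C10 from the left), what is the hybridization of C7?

sp^2

C7 is sp2: 3 σ bonds, plus one π bond, 3 electron-density regions.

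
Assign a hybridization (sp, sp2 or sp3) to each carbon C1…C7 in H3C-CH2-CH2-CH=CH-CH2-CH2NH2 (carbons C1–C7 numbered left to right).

C1 (4 σ bonds) has steric number 4: sp3.
C2 has 4 σ bonds: steric number 4 → sp3.
C3: 4 σ bonds; 4 regions of electron density → sp3.
C4: 3 σ bonds, plus one π bond; 3 regions of electron density → sp2.
C5: 3 σ bonds, plus one π bond — 3 electron domains, sp2.
C6 — 4 σ bonds. Steric number 4, so sp3.
C7 — 4 σ bonds. Steric number 4, so sp3.

C1 sp3, C2 sp3, C3 sp3, C4 sp2, C5 sp2, C6 sp3, C7 sp3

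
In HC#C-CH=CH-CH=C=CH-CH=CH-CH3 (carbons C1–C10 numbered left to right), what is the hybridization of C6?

C6 has 2 σ bonds, plus two π bonds: steric number 2 → sp.

sp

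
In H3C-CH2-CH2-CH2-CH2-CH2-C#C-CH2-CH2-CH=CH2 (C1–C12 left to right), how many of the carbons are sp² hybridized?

C1: sp3
C2: sp3
C3: sp3
C4: sp3
C5: sp3
C6: sp3
C7: sp
C8: sp
C9: sp3
C10: sp3
C11: sp2 ✓
C12: sp2 ✓
C11, C12 → 2 sp2 carbons.

2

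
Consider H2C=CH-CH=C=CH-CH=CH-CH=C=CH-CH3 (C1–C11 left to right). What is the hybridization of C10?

C10 is sp2: 3 σ bonds, plus one π bond, 3 electron-density regions.

sp2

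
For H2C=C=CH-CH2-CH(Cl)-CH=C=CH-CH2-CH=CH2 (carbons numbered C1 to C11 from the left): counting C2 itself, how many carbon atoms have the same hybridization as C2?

C2 is sp (two π bonds).
C1: sp2
C2: sp ✓
C3: sp2
C4: sp3
C5: sp3
C6: sp2
C7: sp ✓
C8: sp2
C9: sp3
C10: sp2
C11: sp2
2 carbons are sp.

2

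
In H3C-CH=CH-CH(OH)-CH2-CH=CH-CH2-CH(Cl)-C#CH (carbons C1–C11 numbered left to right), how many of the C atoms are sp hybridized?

2

C1: sp3
C2: sp2
C3: sp2
C4: sp3
C5: sp3
C6: sp2
C7: sp2
C8: sp3
C9: sp3
C10: sp ✓
C11: sp ✓
C10, C11 → 2 sp carbons.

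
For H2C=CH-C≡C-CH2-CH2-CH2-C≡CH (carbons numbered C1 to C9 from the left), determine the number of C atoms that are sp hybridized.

C1: sp2
C2: sp2
C3: sp ✓
C4: sp ✓
C5: sp3
C6: sp3
C7: sp3
C8: sp ✓
C9: sp ✓
C3, C4, C8, C9 → 4 sp carbons.

4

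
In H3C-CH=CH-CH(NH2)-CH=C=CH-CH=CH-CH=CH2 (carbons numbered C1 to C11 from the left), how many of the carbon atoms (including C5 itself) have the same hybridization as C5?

8

C5 is sp2 (one π bond).
C1: sp3
C2: sp2 ✓
C3: sp2 ✓
C4: sp3
C5: sp2 ✓
C6: sp
C7: sp2 ✓
C8: sp2 ✓
C9: sp2 ✓
C10: sp2 ✓
C11: sp2 ✓
8 carbons are sp2.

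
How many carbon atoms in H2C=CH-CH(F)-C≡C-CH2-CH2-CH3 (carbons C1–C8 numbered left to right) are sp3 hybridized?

4

C1: sp2
C2: sp2
C3: sp3 ✓
C4: sp
C5: sp
C6: sp3 ✓
C7: sp3 ✓
C8: sp3 ✓
C3, C6, C7, C8 → 4 sp3 carbons.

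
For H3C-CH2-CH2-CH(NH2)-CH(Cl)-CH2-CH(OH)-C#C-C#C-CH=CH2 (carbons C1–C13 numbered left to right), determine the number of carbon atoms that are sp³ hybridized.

C1: sp3 ✓
C2: sp3 ✓
C3: sp3 ✓
C4: sp3 ✓
C5: sp3 ✓
C6: sp3 ✓
C7: sp3 ✓
C8: sp
C9: sp
C10: sp
C11: sp
C12: sp2
C13: sp2
C1, C2, C3, C4, C5, C6, C7 → 7 sp3 carbons.

7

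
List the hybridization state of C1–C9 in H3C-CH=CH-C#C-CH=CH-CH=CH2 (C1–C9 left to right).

C1 sp3, C2 sp2, C3 sp2, C4 sp, C5 sp, C6 sp2, C7 sp2, C8 sp2, C9 sp2

C1 (4 σ bonds) has steric number 4: sp3.
C2: 3 σ bonds, plus one π bond — 3 electron domains, sp2.
C3 is sp2: 3 σ bonds, plus one π bond, 3 electron-density regions.
C4 is sp: 2 σ bonds, plus two π bonds, 2 electron-density regions.
C5: 2 σ bonds, plus two π bonds; 2 regions of electron density → sp.
C6 is sp2: 3 σ bonds, plus one π bond, 3 electron-density regions.
C7 — 3 σ bonds, plus one π bond. Steric number 3, so sp2.
C8 — 3 σ bonds, plus one π bond. Steric number 3, so sp2.
C9 has 3 σ bonds, plus one π bond: steric number 3 → sp2.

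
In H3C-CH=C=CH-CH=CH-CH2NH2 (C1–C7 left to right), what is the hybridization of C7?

sp3

C7 — 4 σ bonds. Steric number 4, so sp3.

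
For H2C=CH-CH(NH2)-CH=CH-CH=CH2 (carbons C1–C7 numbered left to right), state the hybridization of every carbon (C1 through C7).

C1 sp2, C2 sp2, C3 sp3, C4 sp2, C5 sp2, C6 sp2, C7 sp2

C1 carries 3 σ bonds, plus one π bond, giving a steric number of 3, so it is sp2.
C2 has 3 σ bonds, plus one π bond: steric number 3 → sp2.
C3: 4 σ bonds — 4 electron domains, sp3.
C4 — 3 σ bonds, plus one π bond. Steric number 3, so sp2.
C5: 3 σ bonds, plus one π bond; 3 regions of electron density → sp2.
C6 has 3 σ bonds, plus one π bond: steric number 3 → sp2.
C7: 3 σ bonds, plus one π bond; 3 regions of electron density → sp2.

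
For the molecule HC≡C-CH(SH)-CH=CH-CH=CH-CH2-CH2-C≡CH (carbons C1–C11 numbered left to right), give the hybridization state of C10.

C10 (2 σ bonds, plus two π bonds) has steric number 2: sp.

sp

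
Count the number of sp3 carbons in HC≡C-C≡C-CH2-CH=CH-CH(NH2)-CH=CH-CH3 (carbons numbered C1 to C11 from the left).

C1: sp
C2: sp
C3: sp
C4: sp
C5: sp3 ✓
C6: sp2
C7: sp2
C8: sp3 ✓
C9: sp2
C10: sp2
C11: sp3 ✓
C5, C8, C11 → 3 sp3 carbons.

3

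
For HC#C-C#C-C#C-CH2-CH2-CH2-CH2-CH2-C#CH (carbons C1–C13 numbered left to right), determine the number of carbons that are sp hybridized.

C1: sp ✓
C2: sp ✓
C3: sp ✓
C4: sp ✓
C5: sp ✓
C6: sp ✓
C7: sp3
C8: sp3
C9: sp3
C10: sp3
C11: sp3
C12: sp ✓
C13: sp ✓
C1, C2, C3, C4, C5, C6, C12, C13 → 8 sp carbons.

8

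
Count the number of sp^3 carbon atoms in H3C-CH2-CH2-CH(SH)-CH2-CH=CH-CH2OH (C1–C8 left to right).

6

C1: sp3 ✓
C2: sp3 ✓
C3: sp3 ✓
C4: sp3 ✓
C5: sp3 ✓
C6: sp2
C7: sp2
C8: sp3 ✓
C1, C2, C3, C4, C5, C8 → 6 sp3 carbons.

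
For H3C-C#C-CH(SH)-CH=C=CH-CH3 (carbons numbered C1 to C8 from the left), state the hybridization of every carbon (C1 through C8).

C1 sp3, C2 sp, C3 sp, C4 sp3, C5 sp2, C6 sp, C7 sp2, C8 sp3

C1 — 4 σ bonds. Steric number 4, so sp3.
C2 carries 2 σ bonds, plus two π bonds, giving a steric number of 2, so it is sp.
C3: 2 σ bonds, plus two π bonds; 2 regions of electron density → sp.
C4 — 4 σ bonds. Steric number 4, so sp3.
C5 carries 3 σ bonds, plus one π bond, giving a steric number of 3, so it is sp2.
C6 has 2 σ bonds, plus two π bonds: steric number 2 → sp.
C7: 3 σ bonds, plus one π bond; 3 regions of electron density → sp2.
C8 (4 σ bonds) has steric number 4: sp3.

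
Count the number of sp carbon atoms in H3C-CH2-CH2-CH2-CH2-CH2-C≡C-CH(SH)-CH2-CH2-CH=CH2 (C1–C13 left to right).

C1: sp3
C2: sp3
C3: sp3
C4: sp3
C5: sp3
C6: sp3
C7: sp ✓
C8: sp ✓
C9: sp3
C10: sp3
C11: sp3
C12: sp2
C13: sp2
C7, C8 → 2 sp carbons.

2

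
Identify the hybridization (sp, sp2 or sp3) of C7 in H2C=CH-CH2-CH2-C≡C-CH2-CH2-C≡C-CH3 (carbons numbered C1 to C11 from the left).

C7 is sp3: 4 σ bonds, 4 electron-density regions.

sp3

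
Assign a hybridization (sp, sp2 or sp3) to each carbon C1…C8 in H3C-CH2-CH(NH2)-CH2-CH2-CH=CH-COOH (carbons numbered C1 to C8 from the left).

C1 has 4 σ bonds: steric number 4 → sp3.
C2 — 4 σ bonds. Steric number 4, so sp3.
C3: 4 σ bonds; 4 regions of electron density → sp3.
C4 has 4 σ bonds: steric number 4 → sp3.
C5 (4 σ bonds) has steric number 4: sp3.
C6: 3 σ bonds, plus one π bond — 3 electron domains, sp2.
C7 has 3 σ bonds, plus one π bond: steric number 3 → sp2.
C8 carries 3 σ bonds, plus one π bond, giving a steric number of 3, so it is sp2.

C1 sp3, C2 sp3, C3 sp3, C4 sp3, C5 sp3, C6 sp2, C7 sp2, C8 sp2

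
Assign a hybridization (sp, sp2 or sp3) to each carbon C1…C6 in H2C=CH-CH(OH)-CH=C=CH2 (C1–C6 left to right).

C1 sp2, C2 sp2, C3 sp3, C4 sp2, C5 sp, C6 sp2

C1: 3 σ bonds, plus one π bond; 3 regions of electron density → sp2.
C2 — 3 σ bonds, plus one π bond. Steric number 3, so sp2.
C3 — 4 σ bonds. Steric number 4, so sp3.
C4: 3 σ bonds, plus one π bond — 3 electron domains, sp2.
C5: 2 σ bonds, plus two π bonds — 2 electron domains, sp.
C6 has 3 σ bonds, plus one π bond: steric number 3 → sp2.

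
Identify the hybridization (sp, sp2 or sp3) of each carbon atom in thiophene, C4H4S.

Each carbon atom is sp2: 3 σ bonds, plus one π bond, 3 electron-density regions.

sp^2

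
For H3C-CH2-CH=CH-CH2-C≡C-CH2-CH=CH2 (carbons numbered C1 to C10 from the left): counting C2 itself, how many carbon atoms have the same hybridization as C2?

4

C2 is sp3 (only σ bonds).
C1: sp3 ✓
C2: sp3 ✓
C3: sp2
C4: sp2
C5: sp3 ✓
C6: sp
C7: sp
C8: sp3 ✓
C9: sp2
C10: sp2
4 carbons are sp3.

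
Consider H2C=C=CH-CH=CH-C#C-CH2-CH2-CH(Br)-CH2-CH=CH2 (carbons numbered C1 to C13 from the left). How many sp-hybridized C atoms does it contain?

3

C1: sp2
C2: sp ✓
C3: sp2
C4: sp2
C5: sp2
C6: sp ✓
C7: sp ✓
C8: sp3
C9: sp3
C10: sp3
C11: sp3
C12: sp2
C13: sp2
C2, C6, C7 → 3 sp carbons.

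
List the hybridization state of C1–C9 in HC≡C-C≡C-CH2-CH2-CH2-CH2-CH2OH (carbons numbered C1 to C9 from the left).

C1 sp, C2 sp, C3 sp, C4 sp, C5 sp3, C6 sp3, C7 sp3, C8 sp3, C9 sp3

C1 carries 2 σ bonds, plus two π bonds, giving a steric number of 2, so it is sp.
C2: 2 σ bonds, plus two π bonds; 2 regions of electron density → sp.
C3: 2 σ bonds, plus two π bonds; 2 regions of electron density → sp.
C4 — 2 σ bonds, plus two π bonds. Steric number 2, so sp.
C5 (4 σ bonds) has steric number 4: sp3.
C6 carries 4 σ bonds, giving a steric number of 4, so it is sp3.
C7 is sp3: 4 σ bonds, 4 electron-density regions.
C8 — 4 σ bonds. Steric number 4, so sp3.
C9 has 4 σ bonds: steric number 4 → sp3.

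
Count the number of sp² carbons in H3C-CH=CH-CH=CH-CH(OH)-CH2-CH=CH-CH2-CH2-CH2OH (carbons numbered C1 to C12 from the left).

C1: sp3
C2: sp2 ✓
C3: sp2 ✓
C4: sp2 ✓
C5: sp2 ✓
C6: sp3
C7: sp3
C8: sp2 ✓
C9: sp2 ✓
C10: sp3
C11: sp3
C12: sp3
C2, C3, C4, C5, C8, C9 → 6 sp2 carbons.

6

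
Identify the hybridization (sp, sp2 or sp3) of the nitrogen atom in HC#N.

sp

The nitrogen atom is sp: 1 σ bond and 1 lone pair, plus two π bonds, 2 electron-density regions.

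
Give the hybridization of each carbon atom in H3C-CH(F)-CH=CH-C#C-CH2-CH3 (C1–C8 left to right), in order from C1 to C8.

C1 has 4 σ bonds: steric number 4 → sp3.
C2 — 4 σ bonds. Steric number 4, so sp3.
C3 has 3 σ bonds, plus one π bond: steric number 3 → sp2.
C4: 3 σ bonds, plus one π bond; 3 regions of electron density → sp2.
C5 has 2 σ bonds, plus two π bonds: steric number 2 → sp.
C6 has 2 σ bonds, plus two π bonds: steric number 2 → sp.
C7 has 4 σ bonds: steric number 4 → sp3.
C8: 4 σ bonds; 4 regions of electron density → sp3.

C1 sp3, C2 sp3, C3 sp2, C4 sp2, C5 sp, C6 sp, C7 sp3, C8 sp3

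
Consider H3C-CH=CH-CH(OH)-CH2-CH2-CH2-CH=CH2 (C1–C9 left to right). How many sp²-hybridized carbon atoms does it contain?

4

C1: sp3
C2: sp2 ✓
C3: sp2 ✓
C4: sp3
C5: sp3
C6: sp3
C7: sp3
C8: sp2 ✓
C9: sp2 ✓
C2, C3, C8, C9 → 4 sp2 carbons.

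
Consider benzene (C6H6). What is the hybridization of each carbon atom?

sp^2

Every ring carbon has three σ bonds and contributes one p electron to the aromatic π system.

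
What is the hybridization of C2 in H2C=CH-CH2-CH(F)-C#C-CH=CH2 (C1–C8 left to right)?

C2 — 3 σ bonds, plus one π bond. Steric number 3, so sp2.

sp^2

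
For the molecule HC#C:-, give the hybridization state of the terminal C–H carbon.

The terminal C–H carbon has 2 σ bonds, plus two π bonds: steric number 2 → sp.

sp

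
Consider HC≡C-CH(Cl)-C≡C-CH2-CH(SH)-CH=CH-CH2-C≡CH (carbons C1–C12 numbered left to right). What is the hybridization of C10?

C10: 4 σ bonds — 4 electron domains, sp3.

sp^3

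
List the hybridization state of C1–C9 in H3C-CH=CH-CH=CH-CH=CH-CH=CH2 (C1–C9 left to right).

C1 sp3, C2 sp2, C3 sp2, C4 sp2, C5 sp2, C6 sp2, C7 sp2, C8 sp2, C9 sp2

C1 (4 σ bonds) has steric number 4: sp3.
C2 (3 σ bonds, plus one π bond) has steric number 3: sp2.
C3 (3 σ bonds, plus one π bond) has steric number 3: sp2.
C4: 3 σ bonds, plus one π bond — 3 electron domains, sp2.
C5 has 3 σ bonds, plus one π bond: steric number 3 → sp2.
C6 carries 3 σ bonds, plus one π bond, giving a steric number of 3, so it is sp2.
C7: 3 σ bonds, plus one π bond — 3 electron domains, sp2.
C8 is sp2: 3 σ bonds, plus one π bond, 3 electron-density regions.
C9 is sp2: 3 σ bonds, plus one π bond, 3 electron-density regions.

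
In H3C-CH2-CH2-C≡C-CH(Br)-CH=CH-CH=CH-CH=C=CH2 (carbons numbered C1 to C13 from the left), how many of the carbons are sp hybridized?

3

C1: sp3
C2: sp3
C3: sp3
C4: sp ✓
C5: sp ✓
C6: sp3
C7: sp2
C8: sp2
C9: sp2
C10: sp2
C11: sp2
C12: sp ✓
C13: sp2
C4, C5, C12 → 3 sp carbons.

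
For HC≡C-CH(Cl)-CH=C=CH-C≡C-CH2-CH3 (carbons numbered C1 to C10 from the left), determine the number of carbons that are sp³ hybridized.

3

C1: sp
C2: sp
C3: sp3 ✓
C4: sp2
C5: sp
C6: sp2
C7: sp
C8: sp
C9: sp3 ✓
C10: sp3 ✓
C3, C9, C10 → 3 sp3 carbons.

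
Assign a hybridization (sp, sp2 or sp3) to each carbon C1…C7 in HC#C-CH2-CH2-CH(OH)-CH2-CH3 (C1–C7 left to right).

C1 sp, C2 sp, C3 sp3, C4 sp3, C5 sp3, C6 sp3, C7 sp3

C1: 2 σ bonds, plus two π bonds — 2 electron domains, sp.
C2 is sp: 2 σ bonds, plus two π bonds, 2 electron-density regions.
C3 (4 σ bonds) has steric number 4: sp3.
C4: 4 σ bonds; 4 regions of electron density → sp3.
C5 — 4 σ bonds. Steric number 4, so sp3.
C6 — 4 σ bonds. Steric number 4, so sp3.
C7 — 4 σ bonds. Steric number 4, so sp3.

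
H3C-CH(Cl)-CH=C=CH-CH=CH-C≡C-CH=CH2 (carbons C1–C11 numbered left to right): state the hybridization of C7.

sp^2

C7 (3 σ bonds, plus one π bond) has steric number 3: sp2.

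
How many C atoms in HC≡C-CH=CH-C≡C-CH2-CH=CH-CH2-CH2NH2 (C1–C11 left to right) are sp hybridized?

4

C1: sp ✓
C2: sp ✓
C3: sp2
C4: sp2
C5: sp ✓
C6: sp ✓
C7: sp3
C8: sp2
C9: sp2
C10: sp3
C11: sp3
C1, C2, C5, C6 → 4 sp carbons.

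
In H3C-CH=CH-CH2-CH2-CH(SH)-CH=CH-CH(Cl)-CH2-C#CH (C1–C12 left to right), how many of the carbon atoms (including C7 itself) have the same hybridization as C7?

C7 is sp2 (one π bond).
C1: sp3
C2: sp2 ✓
C3: sp2 ✓
C4: sp3
C5: sp3
C6: sp3
C7: sp2 ✓
C8: sp2 ✓
C9: sp3
C10: sp3
C11: sp
C12: sp
4 carbons are sp2.

4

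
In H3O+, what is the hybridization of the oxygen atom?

Three σ bonds + one lone pair = steric number 4 → sp3.

sp³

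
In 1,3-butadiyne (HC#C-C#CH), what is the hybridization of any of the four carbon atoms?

sp

Every carbon is part of a C≡C triple bond: two σ regions → sp.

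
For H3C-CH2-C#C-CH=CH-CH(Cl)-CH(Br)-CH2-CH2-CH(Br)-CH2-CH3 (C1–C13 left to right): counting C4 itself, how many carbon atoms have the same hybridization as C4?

2

C4 is sp (two π bonds).
C1: sp3
C2: sp3
C3: sp ✓
C4: sp ✓
C5: sp2
C6: sp2
C7: sp3
C8: sp3
C9: sp3
C10: sp3
C11: sp3
C12: sp3
C13: sp3
2 carbons are sp.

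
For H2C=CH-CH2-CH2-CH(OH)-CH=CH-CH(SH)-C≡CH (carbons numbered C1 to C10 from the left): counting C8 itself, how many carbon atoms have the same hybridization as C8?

4

C8 is sp3 (only σ bonds).
C1: sp2
C2: sp2
C3: sp3 ✓
C4: sp3 ✓
C5: sp3 ✓
C6: sp2
C7: sp2
C8: sp3 ✓
C9: sp
C10: sp
4 carbons are sp3.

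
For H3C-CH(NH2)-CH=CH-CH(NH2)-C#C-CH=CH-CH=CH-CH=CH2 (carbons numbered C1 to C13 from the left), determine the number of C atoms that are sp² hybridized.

8

C1: sp3
C2: sp3
C3: sp2 ✓
C4: sp2 ✓
C5: sp3
C6: sp
C7: sp
C8: sp2 ✓
C9: sp2 ✓
C10: sp2 ✓
C11: sp2 ✓
C12: sp2 ✓
C13: sp2 ✓
C3, C4, C8, C9, C10, C11, C12, C13 → 8 sp2 carbons.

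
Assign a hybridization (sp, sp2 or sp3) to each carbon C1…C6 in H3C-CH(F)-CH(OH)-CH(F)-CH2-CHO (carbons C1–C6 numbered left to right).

C1 sp3, C2 sp3, C3 sp3, C4 sp3, C5 sp3, C6 sp2

C1 carries 4 σ bonds, giving a steric number of 4, so it is sp3.
C2 carries 4 σ bonds, giving a steric number of 4, so it is sp3.
C3: 4 σ bonds; 4 regions of electron density → sp3.
C4 carries 4 σ bonds, giving a steric number of 4, so it is sp3.
C5 has 4 σ bonds: steric number 4 → sp3.
C6: 3 σ bonds, plus one π bond; 3 regions of electron density → sp2.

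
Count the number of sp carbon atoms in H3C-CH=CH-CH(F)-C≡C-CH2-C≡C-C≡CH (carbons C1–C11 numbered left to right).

6

C1: sp3
C2: sp2
C3: sp2
C4: sp3
C5: sp ✓
C6: sp ✓
C7: sp3
C8: sp ✓
C9: sp ✓
C10: sp ✓
C11: sp ✓
C5, C6, C8, C9, C10, C11 → 6 sp carbons.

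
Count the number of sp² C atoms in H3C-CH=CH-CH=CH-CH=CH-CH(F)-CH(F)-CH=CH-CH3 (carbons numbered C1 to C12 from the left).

C1: sp3
C2: sp2 ✓
C3: sp2 ✓
C4: sp2 ✓
C5: sp2 ✓
C6: sp2 ✓
C7: sp2 ✓
C8: sp3
C9: sp3
C10: sp2 ✓
C11: sp2 ✓
C12: sp3
C2, C3, C4, C5, C6, C7, C10, C11 → 8 sp2 carbons.

8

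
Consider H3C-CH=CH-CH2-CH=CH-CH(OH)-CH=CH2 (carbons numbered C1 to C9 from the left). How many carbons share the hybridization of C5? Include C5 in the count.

C5 is sp2 (one π bond).
C1: sp3
C2: sp2 ✓
C3: sp2 ✓
C4: sp3
C5: sp2 ✓
C6: sp2 ✓
C7: sp3
C8: sp2 ✓
C9: sp2 ✓
6 carbons are sp2.

6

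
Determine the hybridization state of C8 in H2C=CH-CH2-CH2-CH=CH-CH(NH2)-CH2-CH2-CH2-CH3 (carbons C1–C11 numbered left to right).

C8 (4 σ bonds) has steric number 4: sp3.

sp^3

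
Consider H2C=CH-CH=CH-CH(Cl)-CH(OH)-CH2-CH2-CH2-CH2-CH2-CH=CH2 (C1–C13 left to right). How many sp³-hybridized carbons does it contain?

C1: sp2
C2: sp2
C3: sp2
C4: sp2
C5: sp3 ✓
C6: sp3 ✓
C7: sp3 ✓
C8: sp3 ✓
C9: sp3 ✓
C10: sp3 ✓
C11: sp3 ✓
C12: sp2
C13: sp2
C5, C6, C7, C8, C9, C10, C11 → 7 sp3 carbons.

7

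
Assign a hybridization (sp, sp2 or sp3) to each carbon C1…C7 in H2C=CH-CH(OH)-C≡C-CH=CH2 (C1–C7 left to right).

C1 has 3 σ bonds, plus one π bond: steric number 3 → sp2.
C2 carries 3 σ bonds, plus one π bond, giving a steric number of 3, so it is sp2.
C3: 4 σ bonds; 4 regions of electron density → sp3.
C4 — 2 σ bonds, plus two π bonds. Steric number 2, so sp.
C5: 2 σ bonds, plus two π bonds — 2 electron domains, sp.
C6 carries 3 σ bonds, plus one π bond, giving a steric number of 3, so it is sp2.
C7: 3 σ bonds, plus one π bond — 3 electron domains, sp2.

C1 sp2, C2 sp2, C3 sp3, C4 sp, C5 sp, C6 sp2, C7 sp2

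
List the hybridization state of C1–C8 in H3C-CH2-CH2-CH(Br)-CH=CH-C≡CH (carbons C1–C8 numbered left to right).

C1 (4 σ bonds) has steric number 4: sp3.
C2: 4 σ bonds — 4 electron domains, sp3.
C3: 4 σ bonds — 4 electron domains, sp3.
C4 has 4 σ bonds: steric number 4 → sp3.
C5 — 3 σ bonds, plus one π bond. Steric number 3, so sp2.
C6 carries 3 σ bonds, plus one π bond, giving a steric number of 3, so it is sp2.
C7 (2 σ bonds, plus two π bonds) has steric number 2: sp.
C8: 2 σ bonds, plus two π bonds — 2 electron domains, sp.

C1 sp3, C2 sp3, C3 sp3, C4 sp3, C5 sp2, C6 sp2, C7 sp, C8 sp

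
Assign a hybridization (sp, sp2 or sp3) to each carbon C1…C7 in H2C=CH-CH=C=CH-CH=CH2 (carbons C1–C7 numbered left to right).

C1 is sp2: 3 σ bonds, plus one π bond, 3 electron-density regions.
C2 — 3 σ bonds, plus one π bond. Steric number 3, so sp2.
C3 carries 3 σ bonds, plus one π bond, giving a steric number of 3, so it is sp2.
C4: 2 σ bonds, plus two π bonds — 2 electron domains, sp.
C5 — 3 σ bonds, plus one π bond. Steric number 3, so sp2.
C6 (3 σ bonds, plus one π bond) has steric number 3: sp2.
C7 — 3 σ bonds, plus one π bond. Steric number 3, so sp2.

C1 sp2, C2 sp2, C3 sp2, C4 sp, C5 sp2, C6 sp2, C7 sp2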